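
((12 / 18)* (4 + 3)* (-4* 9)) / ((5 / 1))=-168 / 5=-33.60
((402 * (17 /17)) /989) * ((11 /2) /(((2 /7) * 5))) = 15477 /9890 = 1.56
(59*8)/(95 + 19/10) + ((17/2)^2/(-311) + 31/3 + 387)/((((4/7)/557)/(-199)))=-123802720298281/1607248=-77027764.41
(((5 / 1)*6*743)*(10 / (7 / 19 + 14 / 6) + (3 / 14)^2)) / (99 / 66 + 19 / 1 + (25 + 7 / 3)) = 270121365 / 154693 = 1746.18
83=83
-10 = -10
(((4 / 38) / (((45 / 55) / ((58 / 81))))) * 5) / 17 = 6380 / 235467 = 0.03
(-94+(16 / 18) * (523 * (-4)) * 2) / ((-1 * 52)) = 17159 / 234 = 73.33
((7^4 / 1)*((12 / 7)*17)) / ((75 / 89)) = 83033.44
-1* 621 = -621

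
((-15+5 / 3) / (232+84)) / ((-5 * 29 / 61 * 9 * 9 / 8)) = 0.00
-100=-100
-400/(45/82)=-6560/9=-728.89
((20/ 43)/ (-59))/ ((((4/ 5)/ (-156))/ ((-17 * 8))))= -530400/ 2537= -209.07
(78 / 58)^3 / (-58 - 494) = -0.00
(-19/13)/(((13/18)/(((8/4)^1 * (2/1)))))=-1368/169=-8.09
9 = 9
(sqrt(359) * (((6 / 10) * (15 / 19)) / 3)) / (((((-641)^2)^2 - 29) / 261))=783 * sqrt(359) / 3207640726508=0.00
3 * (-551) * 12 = -19836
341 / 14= 24.36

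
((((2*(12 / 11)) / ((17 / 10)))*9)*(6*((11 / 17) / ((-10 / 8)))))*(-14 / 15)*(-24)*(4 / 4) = -1161216 / 1445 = -803.61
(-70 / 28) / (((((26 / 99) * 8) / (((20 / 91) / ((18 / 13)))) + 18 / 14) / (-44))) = 42350 / 5591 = 7.57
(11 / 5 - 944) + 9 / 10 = -9409 / 10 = -940.90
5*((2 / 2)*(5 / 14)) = 25 / 14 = 1.79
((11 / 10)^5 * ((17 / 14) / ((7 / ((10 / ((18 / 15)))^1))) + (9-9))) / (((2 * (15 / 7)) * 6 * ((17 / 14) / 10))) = 161051 / 216000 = 0.75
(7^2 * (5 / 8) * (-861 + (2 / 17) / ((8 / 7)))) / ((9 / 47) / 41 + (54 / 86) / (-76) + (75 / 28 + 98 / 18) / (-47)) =284511966526053 / 1903815856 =149443.01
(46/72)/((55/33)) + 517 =31043/60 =517.38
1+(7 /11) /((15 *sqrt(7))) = sqrt(7) /165+1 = 1.02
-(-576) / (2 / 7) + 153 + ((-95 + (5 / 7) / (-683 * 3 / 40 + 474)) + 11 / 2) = 2079.50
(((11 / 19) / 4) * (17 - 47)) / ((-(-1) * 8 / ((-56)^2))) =-32340 / 19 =-1702.11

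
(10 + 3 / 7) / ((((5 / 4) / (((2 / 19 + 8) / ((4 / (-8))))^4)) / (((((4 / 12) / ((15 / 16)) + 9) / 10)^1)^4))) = 441348.44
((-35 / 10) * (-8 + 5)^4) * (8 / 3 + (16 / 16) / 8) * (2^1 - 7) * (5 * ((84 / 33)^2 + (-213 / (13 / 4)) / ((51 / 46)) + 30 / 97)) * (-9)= 193349759376375 / 20751016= 9317604.47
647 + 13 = 660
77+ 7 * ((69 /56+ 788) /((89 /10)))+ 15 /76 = 2360439 /3382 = 697.94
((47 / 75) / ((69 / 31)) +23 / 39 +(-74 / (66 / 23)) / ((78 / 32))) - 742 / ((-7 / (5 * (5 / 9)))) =16208602 / 56925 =284.74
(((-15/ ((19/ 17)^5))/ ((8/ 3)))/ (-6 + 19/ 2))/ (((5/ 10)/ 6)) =-191680695/ 17332693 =-11.06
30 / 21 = 10 / 7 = 1.43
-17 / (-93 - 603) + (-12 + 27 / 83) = -11.65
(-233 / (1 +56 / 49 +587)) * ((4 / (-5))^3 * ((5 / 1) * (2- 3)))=-26096 / 25775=-1.01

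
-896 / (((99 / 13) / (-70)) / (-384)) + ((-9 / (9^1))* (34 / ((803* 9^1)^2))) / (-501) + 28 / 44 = -82755940687371533 / 26166994029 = -3162607.85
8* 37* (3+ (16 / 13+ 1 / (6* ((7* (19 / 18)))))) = 2176784 / 1729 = 1258.98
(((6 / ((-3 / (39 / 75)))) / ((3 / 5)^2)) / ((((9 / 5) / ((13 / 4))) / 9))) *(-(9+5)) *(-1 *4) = -23660 / 9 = -2628.89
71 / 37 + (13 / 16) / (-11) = 12015 / 6512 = 1.85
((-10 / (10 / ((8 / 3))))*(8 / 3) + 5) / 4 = -19 / 36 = -0.53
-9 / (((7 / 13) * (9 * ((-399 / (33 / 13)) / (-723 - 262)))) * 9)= -10835 / 8379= -1.29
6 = 6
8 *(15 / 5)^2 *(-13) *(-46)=43056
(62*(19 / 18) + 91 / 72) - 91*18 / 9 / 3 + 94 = 2401 / 24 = 100.04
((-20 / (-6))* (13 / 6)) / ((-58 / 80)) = -9.96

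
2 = 2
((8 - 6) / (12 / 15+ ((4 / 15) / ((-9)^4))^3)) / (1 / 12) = 5719198113740250 / 190639937124691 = 30.00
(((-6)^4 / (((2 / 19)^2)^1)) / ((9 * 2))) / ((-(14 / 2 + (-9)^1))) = 3249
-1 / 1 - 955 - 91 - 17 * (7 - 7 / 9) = -10375 / 9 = -1152.78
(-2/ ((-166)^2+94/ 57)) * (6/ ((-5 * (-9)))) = -38/ 3926965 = -0.00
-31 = -31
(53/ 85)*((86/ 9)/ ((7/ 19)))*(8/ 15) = 8.63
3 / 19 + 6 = 6.16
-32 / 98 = -16 / 49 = -0.33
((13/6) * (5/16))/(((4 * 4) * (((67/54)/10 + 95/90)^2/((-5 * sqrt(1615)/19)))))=-151875 * sqrt(1615)/18977504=-0.32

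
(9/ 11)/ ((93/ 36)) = 108/ 341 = 0.32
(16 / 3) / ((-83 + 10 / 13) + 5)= -52 / 753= -0.07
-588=-588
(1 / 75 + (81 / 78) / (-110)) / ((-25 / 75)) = -167 / 14300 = -0.01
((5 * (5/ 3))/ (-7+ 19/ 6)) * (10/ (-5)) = 100/ 23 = 4.35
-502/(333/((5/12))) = -1255/1998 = -0.63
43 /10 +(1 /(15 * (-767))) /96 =4749263 /1104480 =4.30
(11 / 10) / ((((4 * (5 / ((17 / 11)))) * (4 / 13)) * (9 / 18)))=221 / 400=0.55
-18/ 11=-1.64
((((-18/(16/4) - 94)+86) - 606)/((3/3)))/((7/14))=-1237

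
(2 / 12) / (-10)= -1 / 60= -0.02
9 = 9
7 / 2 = 3.50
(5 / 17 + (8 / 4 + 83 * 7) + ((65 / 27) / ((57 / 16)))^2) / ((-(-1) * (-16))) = -5876160359 / 161059428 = -36.48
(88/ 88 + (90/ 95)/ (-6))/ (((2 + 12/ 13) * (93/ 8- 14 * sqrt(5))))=-93184 * sqrt(5)/ 19519631- 77376/ 19519631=-0.01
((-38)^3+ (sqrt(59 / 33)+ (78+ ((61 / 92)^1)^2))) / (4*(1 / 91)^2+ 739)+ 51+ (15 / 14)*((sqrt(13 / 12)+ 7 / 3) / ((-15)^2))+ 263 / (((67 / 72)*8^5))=-924541756120922483 / 39978863439482880+ 8281*sqrt(1947) / 201948879+ sqrt(39) / 1260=-23.12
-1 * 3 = -3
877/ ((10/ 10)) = 877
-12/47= -0.26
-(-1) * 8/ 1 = 8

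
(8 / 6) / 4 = 1 / 3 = 0.33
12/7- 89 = -611/7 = -87.29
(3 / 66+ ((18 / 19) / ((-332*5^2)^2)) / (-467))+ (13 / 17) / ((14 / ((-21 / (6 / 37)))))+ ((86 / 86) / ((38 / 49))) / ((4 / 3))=-173200996923029 / 28576450347500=-6.06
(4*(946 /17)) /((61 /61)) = 3784 /17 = 222.59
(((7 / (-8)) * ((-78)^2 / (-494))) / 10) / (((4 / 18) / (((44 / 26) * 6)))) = 18711 / 380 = 49.24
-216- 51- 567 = -834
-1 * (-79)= 79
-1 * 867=-867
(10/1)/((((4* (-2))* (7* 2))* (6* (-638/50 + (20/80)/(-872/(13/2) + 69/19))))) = 4029875/3456023676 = 0.00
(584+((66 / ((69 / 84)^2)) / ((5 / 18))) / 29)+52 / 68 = 778358069 / 1303985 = 596.91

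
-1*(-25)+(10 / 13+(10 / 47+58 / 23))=400563 / 14053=28.50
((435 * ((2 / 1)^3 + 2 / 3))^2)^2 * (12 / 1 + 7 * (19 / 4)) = 9140795320052500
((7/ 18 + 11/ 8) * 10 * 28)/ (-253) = -1.95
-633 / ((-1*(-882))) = -211 / 294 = -0.72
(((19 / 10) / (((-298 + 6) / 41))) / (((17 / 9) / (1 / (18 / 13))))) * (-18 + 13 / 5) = 779779 / 496400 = 1.57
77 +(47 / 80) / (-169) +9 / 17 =17818561 / 229840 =77.53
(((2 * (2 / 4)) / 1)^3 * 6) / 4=3 / 2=1.50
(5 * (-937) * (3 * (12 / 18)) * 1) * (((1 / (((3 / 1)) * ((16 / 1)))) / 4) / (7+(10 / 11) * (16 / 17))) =-876095 / 141024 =-6.21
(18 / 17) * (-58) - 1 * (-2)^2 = -1112 / 17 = -65.41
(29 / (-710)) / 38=-0.00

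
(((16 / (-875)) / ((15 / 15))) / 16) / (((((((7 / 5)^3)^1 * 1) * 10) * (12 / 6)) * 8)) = -1 / 384160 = -0.00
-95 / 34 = -2.79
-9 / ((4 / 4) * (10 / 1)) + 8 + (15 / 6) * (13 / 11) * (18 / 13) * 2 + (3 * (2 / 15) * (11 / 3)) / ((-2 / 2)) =4559 / 330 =13.82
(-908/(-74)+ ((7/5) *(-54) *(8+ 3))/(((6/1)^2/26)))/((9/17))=-1111.29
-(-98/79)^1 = 98/79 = 1.24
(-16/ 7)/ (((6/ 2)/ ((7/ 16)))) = -1/ 3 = -0.33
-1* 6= -6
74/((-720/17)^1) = -629/360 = -1.75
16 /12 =4 /3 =1.33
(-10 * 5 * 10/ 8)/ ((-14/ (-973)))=-17375/ 4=-4343.75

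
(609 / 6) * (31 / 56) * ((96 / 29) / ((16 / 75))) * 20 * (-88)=-1534500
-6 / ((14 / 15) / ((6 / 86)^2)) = -405 / 12943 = -0.03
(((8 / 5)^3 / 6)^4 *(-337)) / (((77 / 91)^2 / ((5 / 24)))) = -30576409051136 / 1435693359375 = -21.30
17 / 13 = 1.31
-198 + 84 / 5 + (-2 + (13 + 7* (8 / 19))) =-15889 / 95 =-167.25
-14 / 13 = -1.08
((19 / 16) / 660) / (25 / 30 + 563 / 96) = 19 / 70730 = 0.00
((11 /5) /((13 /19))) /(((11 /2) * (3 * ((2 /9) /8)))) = 456 /65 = 7.02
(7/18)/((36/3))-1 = -209/216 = -0.97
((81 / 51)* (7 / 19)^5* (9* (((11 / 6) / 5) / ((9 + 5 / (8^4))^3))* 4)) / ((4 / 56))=84006261774876672 / 30752249218046486645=0.00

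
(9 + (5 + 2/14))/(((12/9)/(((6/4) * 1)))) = 891/56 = 15.91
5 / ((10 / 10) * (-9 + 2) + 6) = -5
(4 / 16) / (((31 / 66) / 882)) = 14553 / 31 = 469.45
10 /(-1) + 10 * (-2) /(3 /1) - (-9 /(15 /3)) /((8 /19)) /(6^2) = -7943 /480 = -16.55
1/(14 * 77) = 1/1078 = 0.00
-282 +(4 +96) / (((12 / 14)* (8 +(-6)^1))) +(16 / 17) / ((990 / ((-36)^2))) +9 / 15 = -622246 / 2805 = -221.83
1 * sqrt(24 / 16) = sqrt(6) / 2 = 1.22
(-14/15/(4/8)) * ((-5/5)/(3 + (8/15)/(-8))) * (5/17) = 35/187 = 0.19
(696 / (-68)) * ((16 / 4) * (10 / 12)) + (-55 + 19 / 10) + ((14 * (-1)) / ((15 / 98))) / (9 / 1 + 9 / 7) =-220573 / 2295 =-96.11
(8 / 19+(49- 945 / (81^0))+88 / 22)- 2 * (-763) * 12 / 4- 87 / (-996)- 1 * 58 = 3628.51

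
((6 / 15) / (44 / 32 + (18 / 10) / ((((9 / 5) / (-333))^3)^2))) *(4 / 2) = 32 / 2886442210125055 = 0.00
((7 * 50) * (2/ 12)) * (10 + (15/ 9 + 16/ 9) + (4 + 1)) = 29050/ 27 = 1075.93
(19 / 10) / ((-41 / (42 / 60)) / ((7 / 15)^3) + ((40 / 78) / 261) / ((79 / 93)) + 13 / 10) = -12228036093 / 3700718925289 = -0.00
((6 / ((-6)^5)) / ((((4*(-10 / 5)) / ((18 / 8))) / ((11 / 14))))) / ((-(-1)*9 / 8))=11 / 72576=0.00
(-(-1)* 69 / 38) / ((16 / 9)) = 1.02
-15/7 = -2.14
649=649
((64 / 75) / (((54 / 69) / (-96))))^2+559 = 582996079 / 50625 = 11515.97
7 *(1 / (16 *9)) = 7 / 144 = 0.05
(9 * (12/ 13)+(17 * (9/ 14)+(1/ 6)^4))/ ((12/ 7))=2268739/ 202176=11.22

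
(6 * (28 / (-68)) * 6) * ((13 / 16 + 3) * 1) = -3843 / 68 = -56.51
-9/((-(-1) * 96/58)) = -87/16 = -5.44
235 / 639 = 0.37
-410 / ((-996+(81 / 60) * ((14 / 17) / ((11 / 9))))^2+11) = -1433729000 / 3462685816661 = -0.00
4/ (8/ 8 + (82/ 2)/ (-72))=288/ 31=9.29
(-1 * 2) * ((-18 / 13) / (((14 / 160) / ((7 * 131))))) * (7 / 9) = 293440 / 13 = 22572.31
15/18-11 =-61/6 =-10.17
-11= -11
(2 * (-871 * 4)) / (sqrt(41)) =-6968 * sqrt(41) / 41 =-1088.22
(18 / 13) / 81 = 2 / 117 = 0.02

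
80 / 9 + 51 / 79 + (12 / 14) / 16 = 381757 / 39816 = 9.59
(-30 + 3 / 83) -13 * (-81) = 84912 / 83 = 1023.04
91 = 91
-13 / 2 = -6.50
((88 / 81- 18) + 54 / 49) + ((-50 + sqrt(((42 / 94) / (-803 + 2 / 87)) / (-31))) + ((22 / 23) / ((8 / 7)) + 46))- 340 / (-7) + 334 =3 * sqrt(20662266289) / 101784563 + 132766661 / 365148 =363.60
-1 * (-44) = 44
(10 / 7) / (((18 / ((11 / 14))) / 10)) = 275 / 441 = 0.62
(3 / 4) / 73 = 3 / 292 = 0.01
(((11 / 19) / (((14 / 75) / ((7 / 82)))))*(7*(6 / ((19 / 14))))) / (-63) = -1925 / 14801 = -0.13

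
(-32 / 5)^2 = 1024 / 25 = 40.96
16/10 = 8/5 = 1.60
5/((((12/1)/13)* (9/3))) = 65/36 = 1.81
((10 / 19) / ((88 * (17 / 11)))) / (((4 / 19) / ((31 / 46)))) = 155 / 12512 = 0.01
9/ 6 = 3/ 2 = 1.50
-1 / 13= -0.08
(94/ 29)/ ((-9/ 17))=-1598/ 261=-6.12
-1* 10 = -10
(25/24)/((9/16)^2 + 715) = 800/549363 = 0.00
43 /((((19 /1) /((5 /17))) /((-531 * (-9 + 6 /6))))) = 913320 /323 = 2827.62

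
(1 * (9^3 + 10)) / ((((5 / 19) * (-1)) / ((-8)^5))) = 92019097.60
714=714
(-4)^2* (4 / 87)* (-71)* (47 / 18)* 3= -106784 / 261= -409.13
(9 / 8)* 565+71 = 5653 / 8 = 706.62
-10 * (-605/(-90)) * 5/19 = -3025/171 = -17.69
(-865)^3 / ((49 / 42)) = -3883287750 / 7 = -554755392.86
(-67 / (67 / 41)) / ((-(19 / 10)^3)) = 5.98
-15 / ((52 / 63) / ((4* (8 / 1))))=-7560 / 13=-581.54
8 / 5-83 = -407 / 5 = -81.40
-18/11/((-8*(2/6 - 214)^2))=81/18078764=0.00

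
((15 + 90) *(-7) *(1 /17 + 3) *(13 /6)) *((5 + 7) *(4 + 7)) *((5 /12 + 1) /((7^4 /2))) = -37180 /49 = -758.78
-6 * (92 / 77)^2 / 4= -12696 / 5929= -2.14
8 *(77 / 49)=12.57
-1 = -1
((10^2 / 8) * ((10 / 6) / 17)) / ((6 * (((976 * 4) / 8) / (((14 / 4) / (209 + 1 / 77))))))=67375 / 9613139328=0.00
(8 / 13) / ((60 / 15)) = 2 / 13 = 0.15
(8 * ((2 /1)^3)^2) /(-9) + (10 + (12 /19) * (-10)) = -9098 /171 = -53.20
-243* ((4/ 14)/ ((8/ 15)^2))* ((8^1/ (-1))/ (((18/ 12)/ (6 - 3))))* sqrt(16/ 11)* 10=1093500* sqrt(11)/ 77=47100.38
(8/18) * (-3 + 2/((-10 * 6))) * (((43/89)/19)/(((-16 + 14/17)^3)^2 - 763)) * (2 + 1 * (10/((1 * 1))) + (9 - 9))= -755602459976/22441259960381426715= -0.00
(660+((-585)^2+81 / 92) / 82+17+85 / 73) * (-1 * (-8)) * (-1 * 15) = -40077934155 / 68839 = -582198.09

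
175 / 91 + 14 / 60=2.16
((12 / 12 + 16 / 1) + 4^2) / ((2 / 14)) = 231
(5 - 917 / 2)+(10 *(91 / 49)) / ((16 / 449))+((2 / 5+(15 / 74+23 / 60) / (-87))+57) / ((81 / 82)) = 5508921289 / 43804152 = 125.76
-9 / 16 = -0.56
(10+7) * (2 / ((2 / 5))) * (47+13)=5100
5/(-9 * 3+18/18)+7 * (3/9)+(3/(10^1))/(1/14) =2473/390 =6.34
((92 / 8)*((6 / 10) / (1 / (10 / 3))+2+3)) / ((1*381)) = 161 / 762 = 0.21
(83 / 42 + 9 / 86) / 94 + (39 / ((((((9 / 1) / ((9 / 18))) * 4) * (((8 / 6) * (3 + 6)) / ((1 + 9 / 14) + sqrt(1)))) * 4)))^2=12104513189 / 525687128064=0.02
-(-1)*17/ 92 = 17/ 92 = 0.18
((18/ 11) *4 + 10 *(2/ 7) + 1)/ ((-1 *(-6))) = 267/ 154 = 1.73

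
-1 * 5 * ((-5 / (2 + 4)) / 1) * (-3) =-25 / 2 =-12.50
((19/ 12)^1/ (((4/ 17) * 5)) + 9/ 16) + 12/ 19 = 5791/ 2280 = 2.54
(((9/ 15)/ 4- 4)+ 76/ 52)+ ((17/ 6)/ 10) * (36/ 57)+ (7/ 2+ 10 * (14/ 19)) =8555/ 988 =8.66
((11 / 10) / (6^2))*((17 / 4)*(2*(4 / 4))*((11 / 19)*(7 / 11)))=1309 / 13680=0.10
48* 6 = 288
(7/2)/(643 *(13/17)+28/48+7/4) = 357/50392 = 0.01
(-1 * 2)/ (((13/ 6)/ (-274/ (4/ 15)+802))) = 2706/ 13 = 208.15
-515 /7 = -73.57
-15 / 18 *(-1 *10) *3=25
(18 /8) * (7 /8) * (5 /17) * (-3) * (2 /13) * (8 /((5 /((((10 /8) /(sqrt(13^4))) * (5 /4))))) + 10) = -3198825 /1195168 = -2.68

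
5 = 5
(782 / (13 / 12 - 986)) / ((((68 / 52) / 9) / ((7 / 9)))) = -4.25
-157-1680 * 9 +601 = -14676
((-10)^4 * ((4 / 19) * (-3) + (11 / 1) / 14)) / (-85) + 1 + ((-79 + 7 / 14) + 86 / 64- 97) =-13840201 / 72352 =-191.29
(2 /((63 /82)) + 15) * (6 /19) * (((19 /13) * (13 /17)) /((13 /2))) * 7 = 4436 /663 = 6.69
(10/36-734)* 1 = -733.72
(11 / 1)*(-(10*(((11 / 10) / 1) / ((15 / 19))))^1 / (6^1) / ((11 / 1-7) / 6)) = -2299 / 60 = -38.32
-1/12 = -0.08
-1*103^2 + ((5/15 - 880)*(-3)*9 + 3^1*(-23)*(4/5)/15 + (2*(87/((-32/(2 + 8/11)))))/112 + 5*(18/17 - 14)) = 54762200191/4188800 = 13073.48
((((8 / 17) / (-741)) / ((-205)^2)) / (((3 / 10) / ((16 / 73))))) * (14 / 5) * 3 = -3584 / 38645391525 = -0.00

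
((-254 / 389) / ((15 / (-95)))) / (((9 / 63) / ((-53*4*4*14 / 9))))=-401059904 / 10503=-38185.27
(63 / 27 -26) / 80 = -71 / 240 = -0.30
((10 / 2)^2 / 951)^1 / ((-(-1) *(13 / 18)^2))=2700 / 53573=0.05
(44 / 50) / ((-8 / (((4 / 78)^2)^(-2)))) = -25447851 / 1600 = -15904.91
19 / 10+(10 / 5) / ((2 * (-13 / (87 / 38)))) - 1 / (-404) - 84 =-41049609 / 498940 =-82.27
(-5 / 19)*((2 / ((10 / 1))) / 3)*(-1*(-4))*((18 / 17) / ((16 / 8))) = -0.04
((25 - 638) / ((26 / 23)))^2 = 198781801 / 676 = 294055.92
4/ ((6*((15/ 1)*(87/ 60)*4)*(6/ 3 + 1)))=2/ 783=0.00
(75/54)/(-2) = -25/36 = -0.69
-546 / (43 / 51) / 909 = -3094 / 4343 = -0.71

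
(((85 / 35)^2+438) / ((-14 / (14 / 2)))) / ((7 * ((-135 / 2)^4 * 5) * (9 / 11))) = -1914088 / 5126744896875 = -0.00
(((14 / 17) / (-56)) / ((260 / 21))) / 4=-21 / 70720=-0.00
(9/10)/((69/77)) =1.00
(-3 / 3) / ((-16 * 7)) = 1 / 112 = 0.01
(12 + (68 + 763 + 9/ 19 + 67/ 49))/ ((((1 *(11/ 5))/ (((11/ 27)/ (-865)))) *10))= -786547/ 43487010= -0.02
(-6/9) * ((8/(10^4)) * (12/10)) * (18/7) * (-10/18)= 4/4375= 0.00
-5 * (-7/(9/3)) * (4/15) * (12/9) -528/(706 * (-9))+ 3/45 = 4.30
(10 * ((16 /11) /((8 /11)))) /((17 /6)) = 7.06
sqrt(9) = 3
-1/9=-0.11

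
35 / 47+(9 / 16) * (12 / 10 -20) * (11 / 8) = -207491 / 15040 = -13.80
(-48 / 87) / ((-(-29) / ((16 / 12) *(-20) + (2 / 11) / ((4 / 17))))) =13672 / 27753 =0.49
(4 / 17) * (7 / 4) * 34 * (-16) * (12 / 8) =-336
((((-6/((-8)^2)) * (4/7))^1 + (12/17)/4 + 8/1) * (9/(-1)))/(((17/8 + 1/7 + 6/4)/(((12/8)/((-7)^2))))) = -208791/351526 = -0.59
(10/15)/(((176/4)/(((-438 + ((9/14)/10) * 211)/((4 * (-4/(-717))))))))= -14201619/49280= -288.18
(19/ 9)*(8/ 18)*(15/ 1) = 380/ 27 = 14.07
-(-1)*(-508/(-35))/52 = 0.28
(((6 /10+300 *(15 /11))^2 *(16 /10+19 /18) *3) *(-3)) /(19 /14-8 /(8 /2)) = 94382497433 /15125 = 6240165.12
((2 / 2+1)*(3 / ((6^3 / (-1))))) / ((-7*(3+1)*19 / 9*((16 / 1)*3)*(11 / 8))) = 1 / 140448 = 0.00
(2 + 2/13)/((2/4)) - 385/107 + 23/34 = 65551/47294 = 1.39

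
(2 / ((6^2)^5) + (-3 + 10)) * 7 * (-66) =-16295634509 / 5038848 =-3234.00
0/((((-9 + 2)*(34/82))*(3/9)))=0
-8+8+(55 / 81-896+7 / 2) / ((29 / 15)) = -722375 / 1566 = -461.29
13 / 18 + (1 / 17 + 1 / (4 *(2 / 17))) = 3557 / 1224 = 2.91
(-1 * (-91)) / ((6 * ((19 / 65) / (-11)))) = -65065 / 114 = -570.75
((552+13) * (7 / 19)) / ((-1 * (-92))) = 3955 / 1748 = 2.26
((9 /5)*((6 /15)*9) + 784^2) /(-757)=-15366562 /18925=-811.97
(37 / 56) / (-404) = -37 / 22624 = -0.00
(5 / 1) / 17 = 5 / 17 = 0.29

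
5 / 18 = 0.28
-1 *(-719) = 719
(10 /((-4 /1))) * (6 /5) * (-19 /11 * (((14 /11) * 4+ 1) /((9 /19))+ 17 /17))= 26068 /363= 71.81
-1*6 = -6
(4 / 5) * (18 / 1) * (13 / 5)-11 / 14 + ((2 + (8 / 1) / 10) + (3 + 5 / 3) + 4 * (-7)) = 16927 / 1050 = 16.12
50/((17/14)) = 700/17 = 41.18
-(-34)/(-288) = -17/144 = -0.12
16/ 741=0.02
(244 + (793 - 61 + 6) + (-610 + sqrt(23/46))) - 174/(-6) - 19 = 382.71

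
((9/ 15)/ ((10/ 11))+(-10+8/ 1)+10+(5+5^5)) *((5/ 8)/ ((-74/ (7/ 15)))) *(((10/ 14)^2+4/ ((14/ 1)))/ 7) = -291447/ 207200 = -1.41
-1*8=-8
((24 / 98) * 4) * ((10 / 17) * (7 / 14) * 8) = 1920 / 833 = 2.30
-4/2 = -2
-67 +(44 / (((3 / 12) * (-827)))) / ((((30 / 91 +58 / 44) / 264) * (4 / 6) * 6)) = -206049523 / 2728273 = -75.52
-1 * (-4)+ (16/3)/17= 220/51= 4.31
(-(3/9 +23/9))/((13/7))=-14/9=-1.56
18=18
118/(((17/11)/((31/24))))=98.62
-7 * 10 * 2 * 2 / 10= -28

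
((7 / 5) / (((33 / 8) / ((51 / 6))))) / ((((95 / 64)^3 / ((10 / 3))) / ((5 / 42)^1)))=17825792 / 50928075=0.35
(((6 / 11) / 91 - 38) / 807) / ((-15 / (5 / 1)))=38032 / 2423421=0.02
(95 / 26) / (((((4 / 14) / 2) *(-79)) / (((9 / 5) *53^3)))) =-178205769 / 2054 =-86760.35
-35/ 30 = -7/ 6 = -1.17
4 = 4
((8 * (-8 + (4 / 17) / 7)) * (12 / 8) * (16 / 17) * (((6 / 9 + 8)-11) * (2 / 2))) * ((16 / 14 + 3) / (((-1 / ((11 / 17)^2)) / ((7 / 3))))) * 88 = -6245009408 / 83521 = -74771.73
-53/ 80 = -0.66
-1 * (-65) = 65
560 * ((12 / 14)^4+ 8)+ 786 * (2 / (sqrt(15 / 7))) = 524 * sqrt(105) / 5+ 1640320 / 343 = 5856.15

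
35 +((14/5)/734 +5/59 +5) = 4340188/108265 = 40.09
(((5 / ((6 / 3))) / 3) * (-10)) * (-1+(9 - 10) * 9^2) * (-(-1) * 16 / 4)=2733.33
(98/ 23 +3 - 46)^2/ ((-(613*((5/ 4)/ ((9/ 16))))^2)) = -64304361/ 79512720400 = -0.00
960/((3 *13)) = 320/13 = 24.62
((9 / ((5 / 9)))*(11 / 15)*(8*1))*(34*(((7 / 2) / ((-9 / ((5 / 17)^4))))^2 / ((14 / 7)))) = 16843750 / 1231016019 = 0.01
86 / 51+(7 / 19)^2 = 1.82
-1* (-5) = 5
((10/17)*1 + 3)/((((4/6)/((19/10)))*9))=1159/1020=1.14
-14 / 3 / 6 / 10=-7 / 90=-0.08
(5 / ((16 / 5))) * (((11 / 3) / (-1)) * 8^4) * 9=-211200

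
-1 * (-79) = 79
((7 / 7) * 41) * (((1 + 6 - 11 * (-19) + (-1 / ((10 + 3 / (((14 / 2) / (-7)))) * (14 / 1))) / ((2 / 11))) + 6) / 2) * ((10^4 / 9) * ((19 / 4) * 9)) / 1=21179549375 / 98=216117850.77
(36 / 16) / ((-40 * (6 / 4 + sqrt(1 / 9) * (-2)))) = -27 / 400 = -0.07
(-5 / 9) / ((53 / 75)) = -125 / 159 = -0.79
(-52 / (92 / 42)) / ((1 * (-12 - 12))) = 91 / 92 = 0.99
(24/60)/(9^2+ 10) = 2/455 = 0.00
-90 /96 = -15 /16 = -0.94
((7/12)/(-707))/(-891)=1/1079892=0.00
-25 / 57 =-0.44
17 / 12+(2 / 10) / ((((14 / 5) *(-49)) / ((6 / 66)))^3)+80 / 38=86259305371277 / 24492056818152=3.52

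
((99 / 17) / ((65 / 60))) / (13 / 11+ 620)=13068 / 1510093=0.01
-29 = -29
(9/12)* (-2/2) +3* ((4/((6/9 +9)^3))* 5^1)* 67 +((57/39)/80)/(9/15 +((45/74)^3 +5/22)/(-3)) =142524152578227/38097570388228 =3.74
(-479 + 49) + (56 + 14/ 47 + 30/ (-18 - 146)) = -1440953/ 3854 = -373.89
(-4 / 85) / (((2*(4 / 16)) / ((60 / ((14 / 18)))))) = -864 / 119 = -7.26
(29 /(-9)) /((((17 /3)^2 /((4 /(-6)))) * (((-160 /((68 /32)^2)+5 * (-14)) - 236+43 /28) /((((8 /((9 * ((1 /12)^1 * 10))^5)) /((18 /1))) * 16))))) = -0.00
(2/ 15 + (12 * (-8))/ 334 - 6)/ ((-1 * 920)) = 1927/ 288075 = 0.01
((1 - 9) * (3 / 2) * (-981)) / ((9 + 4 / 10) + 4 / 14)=137340 / 113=1215.40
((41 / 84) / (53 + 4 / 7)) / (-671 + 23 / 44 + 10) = -451 / 32693625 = -0.00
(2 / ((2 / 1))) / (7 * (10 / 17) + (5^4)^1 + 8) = 17 / 10831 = 0.00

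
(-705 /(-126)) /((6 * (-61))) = -235 /15372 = -0.02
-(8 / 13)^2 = -64 / 169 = -0.38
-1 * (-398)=398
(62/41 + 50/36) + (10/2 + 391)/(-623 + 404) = 58877/53874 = 1.09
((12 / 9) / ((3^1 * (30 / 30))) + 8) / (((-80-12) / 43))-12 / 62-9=-84322 / 6417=-13.14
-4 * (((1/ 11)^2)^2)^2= -4/ 214358881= -0.00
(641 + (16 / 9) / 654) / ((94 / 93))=58480601 / 92214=634.18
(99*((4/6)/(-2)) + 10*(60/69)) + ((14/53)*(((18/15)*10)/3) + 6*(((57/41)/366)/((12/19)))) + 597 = 6997277675/12194876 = 573.79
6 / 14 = 0.43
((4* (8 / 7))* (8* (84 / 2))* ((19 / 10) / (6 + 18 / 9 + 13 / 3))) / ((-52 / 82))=-897408 / 2405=-373.14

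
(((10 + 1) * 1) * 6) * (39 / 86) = 1287 / 43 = 29.93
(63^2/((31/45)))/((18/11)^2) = 266805/124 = 2151.65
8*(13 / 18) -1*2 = 3.78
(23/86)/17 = 23/1462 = 0.02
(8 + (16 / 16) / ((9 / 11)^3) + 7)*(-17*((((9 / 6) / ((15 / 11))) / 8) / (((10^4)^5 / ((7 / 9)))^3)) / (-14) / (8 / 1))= 56196679 / 340122240000000000000000000000000000000000000000000000000000000000000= 0.00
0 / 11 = 0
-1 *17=-17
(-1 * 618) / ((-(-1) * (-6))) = 103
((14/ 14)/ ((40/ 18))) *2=9/ 10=0.90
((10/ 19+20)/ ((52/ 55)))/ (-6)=-3.62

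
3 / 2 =1.50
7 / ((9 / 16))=112 / 9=12.44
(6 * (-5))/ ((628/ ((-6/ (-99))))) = -5/ 1727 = -0.00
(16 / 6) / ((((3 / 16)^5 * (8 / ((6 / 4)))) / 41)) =88460.12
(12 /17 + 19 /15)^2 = 253009 /65025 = 3.89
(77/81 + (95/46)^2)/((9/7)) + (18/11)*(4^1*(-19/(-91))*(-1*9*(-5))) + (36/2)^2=601514723275/1544106564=389.56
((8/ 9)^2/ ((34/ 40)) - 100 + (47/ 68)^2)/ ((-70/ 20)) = 36927311/ 1310904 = 28.17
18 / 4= 9 / 2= 4.50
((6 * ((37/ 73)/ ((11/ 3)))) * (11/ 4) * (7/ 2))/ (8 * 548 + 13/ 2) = 777/ 427342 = 0.00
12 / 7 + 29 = 215 / 7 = 30.71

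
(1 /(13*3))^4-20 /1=-46268819 /2313441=-20.00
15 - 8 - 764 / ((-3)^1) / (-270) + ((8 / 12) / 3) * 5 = 2903 / 405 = 7.17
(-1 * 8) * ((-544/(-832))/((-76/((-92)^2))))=143888/247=582.54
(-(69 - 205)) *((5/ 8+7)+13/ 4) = 1479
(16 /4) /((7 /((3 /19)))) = 12 /133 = 0.09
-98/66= -49/33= -1.48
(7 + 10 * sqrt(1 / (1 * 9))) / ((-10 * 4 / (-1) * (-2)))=-31 / 240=-0.13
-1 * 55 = -55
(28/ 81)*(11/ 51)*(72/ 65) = 2464/ 29835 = 0.08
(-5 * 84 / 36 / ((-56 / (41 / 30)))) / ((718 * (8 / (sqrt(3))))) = 41 * sqrt(3) / 827136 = 0.00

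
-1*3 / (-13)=3 / 13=0.23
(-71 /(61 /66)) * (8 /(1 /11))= -412368 /61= -6760.13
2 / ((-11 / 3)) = -6 / 11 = -0.55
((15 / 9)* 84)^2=19600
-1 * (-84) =84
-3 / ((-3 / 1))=1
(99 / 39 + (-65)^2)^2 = 3020381764 / 169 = 17872081.44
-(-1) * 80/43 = 80/43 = 1.86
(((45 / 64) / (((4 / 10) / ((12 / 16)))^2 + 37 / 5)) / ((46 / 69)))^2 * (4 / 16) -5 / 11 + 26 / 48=0.09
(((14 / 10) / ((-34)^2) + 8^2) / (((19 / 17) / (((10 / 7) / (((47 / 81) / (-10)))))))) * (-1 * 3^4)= 12135455235 / 106267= 114197.78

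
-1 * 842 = -842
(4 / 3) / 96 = 1 / 72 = 0.01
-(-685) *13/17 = 8905/17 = 523.82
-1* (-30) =30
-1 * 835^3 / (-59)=582182875 / 59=9867506.36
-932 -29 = -961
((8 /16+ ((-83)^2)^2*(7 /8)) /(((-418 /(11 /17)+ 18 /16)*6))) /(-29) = 332208251 /897666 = 370.08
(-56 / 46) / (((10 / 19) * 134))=-0.02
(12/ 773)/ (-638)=-6/ 246587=-0.00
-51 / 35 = -1.46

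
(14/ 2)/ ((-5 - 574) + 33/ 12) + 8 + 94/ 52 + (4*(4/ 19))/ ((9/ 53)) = 151205677/ 10248030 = 14.75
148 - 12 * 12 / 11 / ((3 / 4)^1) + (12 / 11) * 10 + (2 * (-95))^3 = -75447444 / 11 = -6858858.55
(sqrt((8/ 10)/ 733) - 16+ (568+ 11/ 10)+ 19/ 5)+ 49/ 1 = 2 *sqrt(3665)/ 3665+ 6059/ 10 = 605.93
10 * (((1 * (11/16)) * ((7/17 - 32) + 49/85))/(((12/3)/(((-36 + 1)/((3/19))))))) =4820585/408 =11815.16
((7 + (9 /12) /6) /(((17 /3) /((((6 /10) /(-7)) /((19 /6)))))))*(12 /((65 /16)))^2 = -746496 /2513875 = -0.30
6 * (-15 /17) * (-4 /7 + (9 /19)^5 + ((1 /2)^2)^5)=436567751055 /150863759872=2.89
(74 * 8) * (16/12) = 2368/3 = 789.33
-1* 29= -29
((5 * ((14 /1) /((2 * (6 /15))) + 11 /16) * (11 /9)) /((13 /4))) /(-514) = -5335 /80184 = -0.07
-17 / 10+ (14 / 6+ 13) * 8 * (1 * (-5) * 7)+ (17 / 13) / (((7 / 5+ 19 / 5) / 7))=-10883447 / 2535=-4293.27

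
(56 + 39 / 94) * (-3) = -15909 / 94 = -169.24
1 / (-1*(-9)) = 1 / 9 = 0.11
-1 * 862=-862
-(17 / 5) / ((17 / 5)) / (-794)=1 / 794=0.00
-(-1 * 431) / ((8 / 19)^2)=155591 / 64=2431.11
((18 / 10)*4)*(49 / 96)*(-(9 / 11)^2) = -11907 / 4840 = -2.46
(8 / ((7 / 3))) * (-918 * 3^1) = -66096 / 7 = -9442.29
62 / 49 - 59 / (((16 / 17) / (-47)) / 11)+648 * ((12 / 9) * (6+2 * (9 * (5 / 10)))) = 45370.70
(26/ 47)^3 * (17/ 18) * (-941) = -140581636/ 934407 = -150.45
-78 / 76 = -39 / 38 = -1.03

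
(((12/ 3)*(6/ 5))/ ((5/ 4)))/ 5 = 96/ 125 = 0.77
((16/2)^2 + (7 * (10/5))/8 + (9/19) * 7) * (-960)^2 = 1209369600/19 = 63651031.58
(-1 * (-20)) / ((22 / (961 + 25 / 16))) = 77005 / 88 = 875.06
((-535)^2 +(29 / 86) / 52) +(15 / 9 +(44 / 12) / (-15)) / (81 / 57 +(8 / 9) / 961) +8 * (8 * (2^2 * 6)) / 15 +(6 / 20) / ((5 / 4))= 286328.65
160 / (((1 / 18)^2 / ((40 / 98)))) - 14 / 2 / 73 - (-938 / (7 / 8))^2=-1128024.91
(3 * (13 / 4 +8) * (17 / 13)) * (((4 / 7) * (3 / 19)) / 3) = 1.33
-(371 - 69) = -302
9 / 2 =4.50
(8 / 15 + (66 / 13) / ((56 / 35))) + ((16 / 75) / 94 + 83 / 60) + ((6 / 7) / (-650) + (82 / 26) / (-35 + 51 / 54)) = 10079989 / 2016770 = 5.00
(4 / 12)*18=6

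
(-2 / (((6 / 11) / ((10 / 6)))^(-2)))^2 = 419904 / 9150625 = 0.05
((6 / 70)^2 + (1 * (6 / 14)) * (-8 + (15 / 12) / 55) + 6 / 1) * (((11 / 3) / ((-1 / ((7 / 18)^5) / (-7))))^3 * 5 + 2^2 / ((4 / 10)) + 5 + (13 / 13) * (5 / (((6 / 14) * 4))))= 6091532419587420289584781 / 130911814522128603414528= 46.53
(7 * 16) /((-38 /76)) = -224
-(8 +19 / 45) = -379 / 45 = -8.42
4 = 4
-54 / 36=-1.50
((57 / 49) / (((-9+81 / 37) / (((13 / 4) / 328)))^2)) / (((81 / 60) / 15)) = 109896475 / 4017224429568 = 0.00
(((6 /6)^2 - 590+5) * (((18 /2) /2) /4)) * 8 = -5256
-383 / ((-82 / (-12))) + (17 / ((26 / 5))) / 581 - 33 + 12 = -47716369 / 619346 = -77.04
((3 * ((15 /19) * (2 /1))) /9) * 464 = 4640 /19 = 244.21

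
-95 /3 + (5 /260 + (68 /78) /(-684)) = -844261 /26676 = -31.65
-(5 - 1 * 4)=-1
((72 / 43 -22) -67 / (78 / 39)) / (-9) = 1543 / 258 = 5.98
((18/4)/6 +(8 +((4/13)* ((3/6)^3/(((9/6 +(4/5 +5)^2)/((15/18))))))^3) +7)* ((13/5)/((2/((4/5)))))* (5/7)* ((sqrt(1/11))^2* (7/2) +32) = 3202629811918270193/8469815699425080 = 378.12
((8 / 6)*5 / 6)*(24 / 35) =16 / 21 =0.76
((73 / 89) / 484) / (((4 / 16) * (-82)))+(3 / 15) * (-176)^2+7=27384511273 / 4415290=6202.20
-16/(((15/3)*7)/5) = -16/7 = -2.29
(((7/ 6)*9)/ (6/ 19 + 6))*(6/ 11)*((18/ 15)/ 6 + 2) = 399/ 200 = 2.00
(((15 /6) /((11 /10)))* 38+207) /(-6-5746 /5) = -0.25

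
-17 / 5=-3.40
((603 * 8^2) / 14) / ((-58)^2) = 4824 / 5887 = 0.82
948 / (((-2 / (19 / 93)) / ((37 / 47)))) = -111074 / 1457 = -76.23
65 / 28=2.32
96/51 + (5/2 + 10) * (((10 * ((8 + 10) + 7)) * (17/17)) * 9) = 478157/17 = 28126.88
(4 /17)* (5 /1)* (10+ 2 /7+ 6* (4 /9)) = 320 /21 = 15.24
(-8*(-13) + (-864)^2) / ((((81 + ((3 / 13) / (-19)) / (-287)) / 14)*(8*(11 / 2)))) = 2932.77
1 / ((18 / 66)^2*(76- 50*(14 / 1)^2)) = -11 / 7956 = -0.00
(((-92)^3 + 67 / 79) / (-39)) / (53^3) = 61516285 / 458690037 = 0.13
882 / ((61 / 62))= 54684 / 61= 896.46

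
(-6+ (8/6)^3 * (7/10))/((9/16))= -9376/1215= -7.72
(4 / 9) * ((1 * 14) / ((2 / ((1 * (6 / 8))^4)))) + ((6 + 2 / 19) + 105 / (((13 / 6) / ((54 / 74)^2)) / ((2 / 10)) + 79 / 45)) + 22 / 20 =38027710967 / 2938579520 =12.94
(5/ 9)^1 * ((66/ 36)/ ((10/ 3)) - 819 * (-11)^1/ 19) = 180389/ 684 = 263.73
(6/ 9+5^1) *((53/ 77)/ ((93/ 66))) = 1802/ 651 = 2.77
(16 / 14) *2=16 / 7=2.29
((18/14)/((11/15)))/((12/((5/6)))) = 75/616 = 0.12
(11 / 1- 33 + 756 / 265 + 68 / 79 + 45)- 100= -73.29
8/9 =0.89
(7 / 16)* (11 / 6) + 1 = 1.80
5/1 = 5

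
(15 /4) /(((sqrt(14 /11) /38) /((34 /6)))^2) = 5738095 /42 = 136621.31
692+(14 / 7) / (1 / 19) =730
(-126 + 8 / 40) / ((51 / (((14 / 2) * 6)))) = -518 / 5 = -103.60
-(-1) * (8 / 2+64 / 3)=76 / 3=25.33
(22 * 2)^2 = 1936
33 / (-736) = -33 / 736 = -0.04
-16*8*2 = -256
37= 37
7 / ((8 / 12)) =21 / 2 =10.50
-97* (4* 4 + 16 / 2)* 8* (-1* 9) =167616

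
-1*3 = -3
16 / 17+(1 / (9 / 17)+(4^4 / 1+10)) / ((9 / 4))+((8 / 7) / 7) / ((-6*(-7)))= 56680528 / 472311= 120.01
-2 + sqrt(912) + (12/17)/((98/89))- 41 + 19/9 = -301738/7497 + 4*sqrt(57) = -10.05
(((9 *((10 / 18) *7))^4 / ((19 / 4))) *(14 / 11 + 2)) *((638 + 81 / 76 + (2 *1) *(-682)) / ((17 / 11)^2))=-32740066012500 / 104329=-313815583.51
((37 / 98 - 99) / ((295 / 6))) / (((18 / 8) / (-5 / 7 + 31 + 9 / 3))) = -1801556 / 60711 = -29.67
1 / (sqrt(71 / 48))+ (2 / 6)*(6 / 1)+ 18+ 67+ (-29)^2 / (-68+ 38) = 59.79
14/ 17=0.82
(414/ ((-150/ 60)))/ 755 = -828/ 3775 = -0.22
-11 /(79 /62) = -682 /79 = -8.63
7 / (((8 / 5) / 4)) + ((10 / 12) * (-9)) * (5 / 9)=40 / 3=13.33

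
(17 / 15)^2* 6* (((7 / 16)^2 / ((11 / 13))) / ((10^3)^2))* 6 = 0.00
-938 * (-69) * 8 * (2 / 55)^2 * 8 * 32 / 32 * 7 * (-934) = -108327023616 / 3025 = -35810586.32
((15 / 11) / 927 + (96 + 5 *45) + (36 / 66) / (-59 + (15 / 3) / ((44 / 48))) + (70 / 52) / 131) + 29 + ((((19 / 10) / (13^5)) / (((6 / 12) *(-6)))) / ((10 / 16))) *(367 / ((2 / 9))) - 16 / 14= 11889579953432742413 / 34081802929724550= 348.85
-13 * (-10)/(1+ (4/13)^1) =1690/17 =99.41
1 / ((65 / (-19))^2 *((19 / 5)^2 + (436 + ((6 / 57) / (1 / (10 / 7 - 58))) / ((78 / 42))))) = 6859 / 35901671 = 0.00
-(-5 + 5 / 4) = 15 / 4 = 3.75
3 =3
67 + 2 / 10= 67.20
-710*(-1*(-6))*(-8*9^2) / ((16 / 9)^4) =565984665 / 2048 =276359.70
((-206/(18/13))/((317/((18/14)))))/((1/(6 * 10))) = -80340/2219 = -36.21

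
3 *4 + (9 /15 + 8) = 20.60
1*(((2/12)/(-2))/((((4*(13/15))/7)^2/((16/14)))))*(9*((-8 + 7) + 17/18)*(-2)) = -525/1352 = -0.39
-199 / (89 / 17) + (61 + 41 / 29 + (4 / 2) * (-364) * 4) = -7452889 / 2581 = -2887.60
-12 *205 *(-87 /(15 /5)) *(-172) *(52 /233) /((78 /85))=-695327200 /233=-2984236.91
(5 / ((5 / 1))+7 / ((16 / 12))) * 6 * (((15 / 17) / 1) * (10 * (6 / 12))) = 5625 / 34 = 165.44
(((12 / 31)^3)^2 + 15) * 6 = 90.02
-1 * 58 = -58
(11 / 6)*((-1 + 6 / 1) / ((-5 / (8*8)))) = -117.33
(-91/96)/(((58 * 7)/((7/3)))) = -91/16704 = -0.01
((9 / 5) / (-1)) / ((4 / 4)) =-9 / 5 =-1.80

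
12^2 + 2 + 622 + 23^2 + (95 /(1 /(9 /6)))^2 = 86413 /4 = 21603.25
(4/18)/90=0.00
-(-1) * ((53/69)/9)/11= 53/6831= 0.01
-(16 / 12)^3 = -64 / 27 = -2.37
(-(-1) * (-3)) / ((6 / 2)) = -1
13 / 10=1.30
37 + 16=53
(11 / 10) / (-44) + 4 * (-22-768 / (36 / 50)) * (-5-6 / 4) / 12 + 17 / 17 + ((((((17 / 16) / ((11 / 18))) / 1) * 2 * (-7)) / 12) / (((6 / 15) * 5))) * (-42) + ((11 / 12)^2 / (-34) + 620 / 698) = 2403.21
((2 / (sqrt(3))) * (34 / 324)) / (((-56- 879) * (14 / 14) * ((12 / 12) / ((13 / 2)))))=-13 * sqrt(3) / 26730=-0.00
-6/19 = -0.32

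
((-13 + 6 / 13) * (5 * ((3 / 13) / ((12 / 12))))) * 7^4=-34736.36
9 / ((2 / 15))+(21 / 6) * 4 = 81.50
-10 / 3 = -3.33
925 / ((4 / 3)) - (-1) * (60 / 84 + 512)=33781 / 28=1206.46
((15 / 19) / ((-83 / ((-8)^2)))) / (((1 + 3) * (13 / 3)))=-720 / 20501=-0.04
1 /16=0.06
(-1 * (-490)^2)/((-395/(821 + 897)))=82498360/79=1044283.04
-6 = -6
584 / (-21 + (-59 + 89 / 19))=-11096 / 1431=-7.75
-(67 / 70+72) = -72.96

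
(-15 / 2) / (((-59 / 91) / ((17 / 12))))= 7735 / 472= 16.39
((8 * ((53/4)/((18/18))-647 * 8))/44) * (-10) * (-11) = -103255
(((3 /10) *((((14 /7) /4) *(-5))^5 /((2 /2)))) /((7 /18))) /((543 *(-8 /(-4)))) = -5625 /81088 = -0.07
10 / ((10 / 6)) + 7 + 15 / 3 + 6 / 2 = 21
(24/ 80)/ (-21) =-1/ 70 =-0.01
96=96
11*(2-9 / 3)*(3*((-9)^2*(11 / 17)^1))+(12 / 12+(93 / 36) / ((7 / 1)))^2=-207242743 / 119952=-1727.71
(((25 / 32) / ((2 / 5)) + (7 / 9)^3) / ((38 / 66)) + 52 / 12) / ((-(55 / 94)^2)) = -1115233531 / 44692560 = -24.95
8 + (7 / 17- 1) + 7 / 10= 1379 / 170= 8.11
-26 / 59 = -0.44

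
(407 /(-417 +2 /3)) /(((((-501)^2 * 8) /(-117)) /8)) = 0.00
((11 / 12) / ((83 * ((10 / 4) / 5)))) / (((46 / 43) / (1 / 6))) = 473 / 137448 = 0.00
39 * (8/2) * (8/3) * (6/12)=208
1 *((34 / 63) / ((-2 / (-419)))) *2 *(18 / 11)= 28492 / 77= 370.03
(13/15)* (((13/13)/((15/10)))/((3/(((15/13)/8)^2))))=0.00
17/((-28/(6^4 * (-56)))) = 44064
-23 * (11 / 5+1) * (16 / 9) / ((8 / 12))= -196.27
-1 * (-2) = 2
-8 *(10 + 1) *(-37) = 3256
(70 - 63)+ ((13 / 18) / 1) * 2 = 76 / 9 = 8.44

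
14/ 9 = 1.56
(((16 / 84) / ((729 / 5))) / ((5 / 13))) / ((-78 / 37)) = -74 / 45927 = -0.00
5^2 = 25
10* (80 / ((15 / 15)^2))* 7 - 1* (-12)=5612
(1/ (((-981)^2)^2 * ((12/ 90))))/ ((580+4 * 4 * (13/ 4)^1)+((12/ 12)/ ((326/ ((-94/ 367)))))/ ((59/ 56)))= 17647195/ 1377231719705990538624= 0.00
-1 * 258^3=-17173512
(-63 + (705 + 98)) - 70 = 670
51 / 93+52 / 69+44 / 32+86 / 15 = 239863 / 28520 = 8.41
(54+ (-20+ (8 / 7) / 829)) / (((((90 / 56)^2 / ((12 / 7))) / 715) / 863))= 103892607104 / 7461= 13924756.35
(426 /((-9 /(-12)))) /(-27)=-568 /27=-21.04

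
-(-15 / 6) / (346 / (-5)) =-25 / 692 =-0.04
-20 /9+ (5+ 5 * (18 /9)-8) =43 /9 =4.78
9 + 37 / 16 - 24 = -203 / 16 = -12.69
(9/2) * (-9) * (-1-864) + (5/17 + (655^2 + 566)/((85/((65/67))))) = 90974071/2278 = 39935.94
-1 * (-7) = 7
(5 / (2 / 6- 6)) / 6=-5 / 34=-0.15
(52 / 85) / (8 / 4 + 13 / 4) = 208 / 1785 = 0.12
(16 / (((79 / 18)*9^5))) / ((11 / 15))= 160 / 1900503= 0.00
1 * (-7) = -7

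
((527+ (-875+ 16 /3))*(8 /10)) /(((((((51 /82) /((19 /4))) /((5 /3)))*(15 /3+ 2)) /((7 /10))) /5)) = -800812 /459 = -1744.69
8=8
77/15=5.13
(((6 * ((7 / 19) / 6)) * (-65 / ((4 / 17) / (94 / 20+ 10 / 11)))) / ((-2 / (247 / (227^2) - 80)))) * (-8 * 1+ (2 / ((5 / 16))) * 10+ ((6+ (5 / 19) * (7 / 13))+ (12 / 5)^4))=-4453542702547317043 / 2046216590000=-2176476.69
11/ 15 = 0.73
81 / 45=9 / 5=1.80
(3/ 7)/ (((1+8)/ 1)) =1/ 21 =0.05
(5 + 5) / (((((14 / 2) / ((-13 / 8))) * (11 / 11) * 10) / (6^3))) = -351 / 7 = -50.14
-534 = -534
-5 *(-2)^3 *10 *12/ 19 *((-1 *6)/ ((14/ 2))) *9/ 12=-162.41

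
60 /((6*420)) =0.02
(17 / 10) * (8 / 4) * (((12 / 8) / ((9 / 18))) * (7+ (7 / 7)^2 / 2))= 153 / 2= 76.50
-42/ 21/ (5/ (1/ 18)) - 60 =-2701/ 45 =-60.02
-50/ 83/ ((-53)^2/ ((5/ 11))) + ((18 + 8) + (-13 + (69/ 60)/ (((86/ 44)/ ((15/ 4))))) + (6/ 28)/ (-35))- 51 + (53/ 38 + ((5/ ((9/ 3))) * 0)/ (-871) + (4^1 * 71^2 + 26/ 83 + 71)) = 82960534015853897/ 4106772494440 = 20200.91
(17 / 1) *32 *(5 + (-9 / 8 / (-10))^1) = 13906 / 5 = 2781.20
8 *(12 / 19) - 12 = -132 / 19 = -6.95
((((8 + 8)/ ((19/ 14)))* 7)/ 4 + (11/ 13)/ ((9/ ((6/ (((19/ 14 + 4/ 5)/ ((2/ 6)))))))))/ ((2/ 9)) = 3477362/ 37297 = 93.23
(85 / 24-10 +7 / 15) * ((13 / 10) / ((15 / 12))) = -9347 / 1500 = -6.23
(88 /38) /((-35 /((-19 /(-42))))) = -22 /735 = -0.03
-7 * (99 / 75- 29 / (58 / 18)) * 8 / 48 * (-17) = -3808 / 25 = -152.32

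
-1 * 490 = -490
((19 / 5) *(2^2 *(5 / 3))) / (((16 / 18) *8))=57 / 16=3.56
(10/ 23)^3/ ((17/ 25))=25000/ 206839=0.12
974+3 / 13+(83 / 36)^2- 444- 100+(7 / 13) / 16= 1834663 / 4212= 435.58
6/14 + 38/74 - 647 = -167329/259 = -646.06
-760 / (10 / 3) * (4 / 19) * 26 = -1248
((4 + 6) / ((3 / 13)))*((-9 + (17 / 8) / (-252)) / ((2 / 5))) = -5902325 / 6048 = -975.91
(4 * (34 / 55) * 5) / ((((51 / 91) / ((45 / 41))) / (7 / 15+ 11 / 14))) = 13676 / 451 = 30.32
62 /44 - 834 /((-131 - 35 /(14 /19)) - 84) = 17657 /3850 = 4.59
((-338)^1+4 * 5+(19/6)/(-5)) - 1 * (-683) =10931/30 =364.37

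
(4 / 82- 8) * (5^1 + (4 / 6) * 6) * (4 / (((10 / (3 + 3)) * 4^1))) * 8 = -70416 / 205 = -343.49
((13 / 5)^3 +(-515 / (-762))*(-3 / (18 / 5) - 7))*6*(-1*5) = -7019059 / 19050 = -368.45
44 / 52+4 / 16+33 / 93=2339 / 1612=1.45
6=6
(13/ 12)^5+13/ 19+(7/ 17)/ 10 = 891144883/ 401863680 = 2.22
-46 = -46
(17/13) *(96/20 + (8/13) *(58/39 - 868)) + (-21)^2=-8239909/32955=-250.04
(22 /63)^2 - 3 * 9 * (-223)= 23897833 /3969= 6021.12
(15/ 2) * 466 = 3495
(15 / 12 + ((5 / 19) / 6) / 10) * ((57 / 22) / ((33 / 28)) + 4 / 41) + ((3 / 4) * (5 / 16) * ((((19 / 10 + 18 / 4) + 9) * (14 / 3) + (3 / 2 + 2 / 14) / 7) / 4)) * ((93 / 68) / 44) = 528245857009 / 175422922752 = 3.01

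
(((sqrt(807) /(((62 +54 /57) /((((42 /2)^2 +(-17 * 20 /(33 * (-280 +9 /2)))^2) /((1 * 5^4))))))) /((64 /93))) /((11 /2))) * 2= 347687746963 * sqrt(807) /58699815240000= 0.17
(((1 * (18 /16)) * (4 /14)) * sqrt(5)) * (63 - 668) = -5445 * sqrt(5) /28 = -434.84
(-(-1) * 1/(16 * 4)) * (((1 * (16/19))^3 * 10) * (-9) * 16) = -92160/6859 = -13.44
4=4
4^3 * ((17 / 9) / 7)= 1088 / 63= 17.27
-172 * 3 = -516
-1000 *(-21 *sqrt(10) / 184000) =21 *sqrt(10) / 184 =0.36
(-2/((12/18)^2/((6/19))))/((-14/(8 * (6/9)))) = 72/133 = 0.54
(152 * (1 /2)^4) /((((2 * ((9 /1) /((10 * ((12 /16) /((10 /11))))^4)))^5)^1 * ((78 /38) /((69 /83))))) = 329838455584766026869421676247 /75927874967699456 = 4344102290826.43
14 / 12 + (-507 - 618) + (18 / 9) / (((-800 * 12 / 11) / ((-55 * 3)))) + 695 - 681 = -1109.46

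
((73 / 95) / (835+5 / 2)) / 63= 146 / 10024875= 0.00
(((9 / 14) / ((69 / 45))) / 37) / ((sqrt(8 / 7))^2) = 135 / 13616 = 0.01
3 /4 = 0.75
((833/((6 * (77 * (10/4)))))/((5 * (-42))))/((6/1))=-17/29700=-0.00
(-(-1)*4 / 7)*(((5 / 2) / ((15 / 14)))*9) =12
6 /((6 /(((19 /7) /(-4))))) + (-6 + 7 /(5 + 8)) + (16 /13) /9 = -19667 /3276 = -6.00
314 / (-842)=-157 / 421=-0.37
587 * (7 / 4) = 4109 / 4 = 1027.25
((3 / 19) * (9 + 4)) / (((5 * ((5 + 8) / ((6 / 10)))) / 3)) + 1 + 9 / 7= 2.34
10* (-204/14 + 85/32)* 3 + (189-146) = -35219/112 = -314.46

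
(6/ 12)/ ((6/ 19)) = 19/ 12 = 1.58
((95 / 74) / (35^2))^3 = 6859 / 5959274797000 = 0.00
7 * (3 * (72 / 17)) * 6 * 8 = 72576 / 17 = 4269.18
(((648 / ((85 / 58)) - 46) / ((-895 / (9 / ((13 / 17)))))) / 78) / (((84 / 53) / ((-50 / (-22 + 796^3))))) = 892361 / 213602806995396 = 0.00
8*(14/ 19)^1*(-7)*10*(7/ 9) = -54880/ 171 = -320.94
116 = 116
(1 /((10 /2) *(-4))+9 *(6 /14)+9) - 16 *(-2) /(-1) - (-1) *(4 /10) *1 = -2631 /140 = -18.79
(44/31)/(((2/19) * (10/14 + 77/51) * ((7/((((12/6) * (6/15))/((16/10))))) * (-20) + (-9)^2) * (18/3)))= -24871/4898186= -0.01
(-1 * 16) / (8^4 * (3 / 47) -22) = -376 / 5627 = -0.07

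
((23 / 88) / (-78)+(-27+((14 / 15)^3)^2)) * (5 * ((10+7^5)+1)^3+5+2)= -626537537995353.67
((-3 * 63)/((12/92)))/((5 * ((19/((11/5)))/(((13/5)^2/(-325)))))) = 207207/296875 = 0.70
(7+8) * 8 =120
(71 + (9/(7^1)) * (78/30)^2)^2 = 194490916/30625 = 6350.72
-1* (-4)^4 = -256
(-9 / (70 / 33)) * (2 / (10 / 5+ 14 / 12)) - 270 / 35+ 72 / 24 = -4917 / 665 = -7.39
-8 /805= -0.01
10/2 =5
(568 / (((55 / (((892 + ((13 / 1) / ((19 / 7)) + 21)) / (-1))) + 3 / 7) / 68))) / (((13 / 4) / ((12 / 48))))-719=252592443 / 34411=7340.46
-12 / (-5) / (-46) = -6 / 115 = -0.05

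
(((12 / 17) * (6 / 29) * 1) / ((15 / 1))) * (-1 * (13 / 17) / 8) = -0.00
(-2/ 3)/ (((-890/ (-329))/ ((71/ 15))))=-23359/ 20025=-1.17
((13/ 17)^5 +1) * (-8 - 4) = -21493800/ 1419857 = -15.14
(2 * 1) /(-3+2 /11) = -22 /31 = -0.71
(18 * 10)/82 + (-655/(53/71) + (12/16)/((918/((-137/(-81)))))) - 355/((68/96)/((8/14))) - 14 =-1772962791829/1508079384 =-1175.64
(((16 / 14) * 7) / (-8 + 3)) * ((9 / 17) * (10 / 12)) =-12 / 17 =-0.71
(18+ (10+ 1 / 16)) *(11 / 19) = 4939 / 304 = 16.25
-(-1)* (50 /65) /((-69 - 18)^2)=10 /98397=0.00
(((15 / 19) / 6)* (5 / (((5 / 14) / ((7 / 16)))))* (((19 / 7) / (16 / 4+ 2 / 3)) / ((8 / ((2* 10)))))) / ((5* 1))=15 / 64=0.23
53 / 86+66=66.62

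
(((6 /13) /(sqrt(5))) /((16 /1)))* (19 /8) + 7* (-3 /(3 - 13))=57* sqrt(5) /4160 + 21 /10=2.13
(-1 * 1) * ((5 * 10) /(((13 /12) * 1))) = -600 /13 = -46.15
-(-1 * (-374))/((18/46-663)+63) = 8602/13791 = 0.62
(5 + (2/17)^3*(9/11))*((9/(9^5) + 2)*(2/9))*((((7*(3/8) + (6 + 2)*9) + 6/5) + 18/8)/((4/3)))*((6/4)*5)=111890979677/114610464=976.27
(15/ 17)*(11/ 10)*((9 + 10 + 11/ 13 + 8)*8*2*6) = 573408/ 221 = 2594.61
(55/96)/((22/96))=5/2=2.50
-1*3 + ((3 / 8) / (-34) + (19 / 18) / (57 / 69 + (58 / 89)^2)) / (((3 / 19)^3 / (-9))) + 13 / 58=-92550428013637 / 48531054096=-1907.04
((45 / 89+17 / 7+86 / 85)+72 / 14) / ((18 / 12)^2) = 1925192 / 476595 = 4.04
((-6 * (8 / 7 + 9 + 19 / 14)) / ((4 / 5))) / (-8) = 345 / 32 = 10.78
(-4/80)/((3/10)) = -1/6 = -0.17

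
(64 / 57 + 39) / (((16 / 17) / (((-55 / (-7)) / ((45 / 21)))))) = 427669 / 2736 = 156.31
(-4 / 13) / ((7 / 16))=-64 / 91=-0.70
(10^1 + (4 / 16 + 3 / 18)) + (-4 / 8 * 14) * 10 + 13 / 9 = -2093 / 36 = -58.14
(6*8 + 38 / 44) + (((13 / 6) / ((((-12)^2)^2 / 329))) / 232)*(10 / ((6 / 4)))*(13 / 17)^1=197815166855 / 4048247808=48.86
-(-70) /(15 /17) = 238 /3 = 79.33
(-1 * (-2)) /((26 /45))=45 /13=3.46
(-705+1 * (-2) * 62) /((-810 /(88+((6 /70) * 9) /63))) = 17875727 /198450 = 90.08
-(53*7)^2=-137641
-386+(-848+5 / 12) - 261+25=-17635 / 12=-1469.58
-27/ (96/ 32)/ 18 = -1/ 2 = -0.50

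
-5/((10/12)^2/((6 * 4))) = -864/5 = -172.80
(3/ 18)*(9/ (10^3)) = 3/ 2000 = 0.00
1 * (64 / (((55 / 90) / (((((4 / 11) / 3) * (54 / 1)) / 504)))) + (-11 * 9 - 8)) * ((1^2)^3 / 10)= -89477 / 8470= -10.56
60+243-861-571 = -1129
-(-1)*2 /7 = 2 /7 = 0.29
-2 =-2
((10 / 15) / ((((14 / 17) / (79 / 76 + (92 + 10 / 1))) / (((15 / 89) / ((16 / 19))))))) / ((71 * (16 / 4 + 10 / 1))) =665635 / 39632768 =0.02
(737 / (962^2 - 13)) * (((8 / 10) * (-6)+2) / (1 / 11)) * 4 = -453992 / 4627155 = -0.10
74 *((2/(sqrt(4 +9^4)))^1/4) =37 *sqrt(6565)/6565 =0.46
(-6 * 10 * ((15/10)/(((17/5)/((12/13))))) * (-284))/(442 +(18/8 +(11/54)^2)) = 2235988800/143158717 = 15.62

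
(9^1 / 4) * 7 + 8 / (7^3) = 21641 / 1372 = 15.77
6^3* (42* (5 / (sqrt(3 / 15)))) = 45360* sqrt(5) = 101428.04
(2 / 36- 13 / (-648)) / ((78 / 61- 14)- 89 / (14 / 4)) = -20923 / 10555920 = -0.00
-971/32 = -30.34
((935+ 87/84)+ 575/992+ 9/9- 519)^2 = 8449864128225/48219136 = 175238.81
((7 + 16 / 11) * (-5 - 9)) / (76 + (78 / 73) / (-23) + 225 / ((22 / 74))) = -2186058 / 15380461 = -0.14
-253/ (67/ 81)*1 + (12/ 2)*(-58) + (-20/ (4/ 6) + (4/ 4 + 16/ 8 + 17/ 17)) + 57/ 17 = -770548/ 1139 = -676.51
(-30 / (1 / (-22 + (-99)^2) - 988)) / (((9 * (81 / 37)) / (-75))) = -90455750 / 782593731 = -0.12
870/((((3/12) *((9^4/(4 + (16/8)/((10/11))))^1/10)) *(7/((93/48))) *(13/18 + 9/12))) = 557380/90153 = 6.18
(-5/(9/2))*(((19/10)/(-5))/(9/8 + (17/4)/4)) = 304/1575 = 0.19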